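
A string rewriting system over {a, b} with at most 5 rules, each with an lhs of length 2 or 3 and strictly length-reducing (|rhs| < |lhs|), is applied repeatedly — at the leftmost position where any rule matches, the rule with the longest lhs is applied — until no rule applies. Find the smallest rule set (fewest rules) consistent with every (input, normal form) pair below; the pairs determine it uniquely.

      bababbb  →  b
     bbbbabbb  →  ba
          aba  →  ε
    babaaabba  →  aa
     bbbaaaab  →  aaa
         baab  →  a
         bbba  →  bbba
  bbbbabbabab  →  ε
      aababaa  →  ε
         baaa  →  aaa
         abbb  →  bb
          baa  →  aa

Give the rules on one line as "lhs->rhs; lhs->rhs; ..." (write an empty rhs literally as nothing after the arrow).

ab->; aba->ab; baa->aa; bab->a

  | bababbb => aabbb => abb => b
  | bbbbabbb => bbbabb => bbab => ba
  | aba => ab => ε
  | babaaabba => aaaabba => aaaba => aaab => aa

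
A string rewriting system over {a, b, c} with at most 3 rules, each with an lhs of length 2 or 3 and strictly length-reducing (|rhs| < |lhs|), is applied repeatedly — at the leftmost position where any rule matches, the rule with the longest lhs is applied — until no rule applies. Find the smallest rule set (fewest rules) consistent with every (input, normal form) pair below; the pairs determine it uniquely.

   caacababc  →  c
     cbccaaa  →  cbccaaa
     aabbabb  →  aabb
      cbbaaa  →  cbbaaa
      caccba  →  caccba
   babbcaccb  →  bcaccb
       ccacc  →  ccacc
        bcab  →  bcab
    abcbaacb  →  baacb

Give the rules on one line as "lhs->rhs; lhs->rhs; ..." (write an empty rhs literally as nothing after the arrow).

abc->; aca->b; bab->

  | caacababc => cabbabc => cabc => c
  | cbccaaa
  | aabbabb => aabb
  | cbbaaa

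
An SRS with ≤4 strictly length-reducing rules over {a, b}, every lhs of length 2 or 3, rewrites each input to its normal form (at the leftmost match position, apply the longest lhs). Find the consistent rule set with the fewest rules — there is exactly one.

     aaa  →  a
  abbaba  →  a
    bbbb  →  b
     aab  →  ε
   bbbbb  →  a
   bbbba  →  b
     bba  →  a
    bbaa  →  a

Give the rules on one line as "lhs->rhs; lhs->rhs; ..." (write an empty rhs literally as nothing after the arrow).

  | aaa => aa => a
  | abbaba => baba => bba => aa => a
  | bbbb => abb => b
  | aab => ab => ε

aa->a; ab->; ba->b; bb->a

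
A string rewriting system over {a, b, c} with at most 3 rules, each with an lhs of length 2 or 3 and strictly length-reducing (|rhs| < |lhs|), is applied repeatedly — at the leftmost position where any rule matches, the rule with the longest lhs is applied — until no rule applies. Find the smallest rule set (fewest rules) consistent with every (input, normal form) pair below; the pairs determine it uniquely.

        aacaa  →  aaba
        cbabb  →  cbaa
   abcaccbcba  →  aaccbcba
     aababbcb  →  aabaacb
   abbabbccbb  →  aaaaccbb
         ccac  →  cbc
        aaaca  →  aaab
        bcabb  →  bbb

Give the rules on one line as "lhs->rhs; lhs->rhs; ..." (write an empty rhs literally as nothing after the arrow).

abb->aa; ca->b; cab->b

  | aacaa => aaba
  | cbabb => cbaa
  | abcaccbcba => abbccbcba => aaccbcba
  | aababbcb => aabaacb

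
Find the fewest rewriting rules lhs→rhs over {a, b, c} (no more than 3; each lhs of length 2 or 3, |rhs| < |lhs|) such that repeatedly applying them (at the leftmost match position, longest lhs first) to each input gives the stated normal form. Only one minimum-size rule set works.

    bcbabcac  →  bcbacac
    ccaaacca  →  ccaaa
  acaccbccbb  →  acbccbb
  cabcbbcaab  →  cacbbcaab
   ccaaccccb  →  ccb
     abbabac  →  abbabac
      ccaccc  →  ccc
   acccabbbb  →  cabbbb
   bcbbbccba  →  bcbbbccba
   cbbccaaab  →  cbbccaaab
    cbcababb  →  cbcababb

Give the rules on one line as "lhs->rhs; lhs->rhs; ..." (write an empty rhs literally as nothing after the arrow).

  | bcbabcac => bcbacac
  | ccaaacca => ccaaa
  | acaccbccbb => acbccbb
  | cabcbbcaab => cacbbcaab

abc->ac; acc->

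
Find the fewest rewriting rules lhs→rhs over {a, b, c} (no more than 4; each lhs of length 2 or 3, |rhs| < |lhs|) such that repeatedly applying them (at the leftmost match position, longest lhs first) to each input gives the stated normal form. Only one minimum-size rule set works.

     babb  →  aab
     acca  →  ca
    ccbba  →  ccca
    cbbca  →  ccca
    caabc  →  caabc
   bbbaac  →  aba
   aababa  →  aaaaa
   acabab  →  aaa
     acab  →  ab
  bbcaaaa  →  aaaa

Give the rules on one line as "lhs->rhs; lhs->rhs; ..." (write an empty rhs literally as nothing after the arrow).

  | babb => aab
  | acca => ca
  | ccbba => ccca
  | cbbca => ccca

ac->; bab->aa; bb->a; cbb->cc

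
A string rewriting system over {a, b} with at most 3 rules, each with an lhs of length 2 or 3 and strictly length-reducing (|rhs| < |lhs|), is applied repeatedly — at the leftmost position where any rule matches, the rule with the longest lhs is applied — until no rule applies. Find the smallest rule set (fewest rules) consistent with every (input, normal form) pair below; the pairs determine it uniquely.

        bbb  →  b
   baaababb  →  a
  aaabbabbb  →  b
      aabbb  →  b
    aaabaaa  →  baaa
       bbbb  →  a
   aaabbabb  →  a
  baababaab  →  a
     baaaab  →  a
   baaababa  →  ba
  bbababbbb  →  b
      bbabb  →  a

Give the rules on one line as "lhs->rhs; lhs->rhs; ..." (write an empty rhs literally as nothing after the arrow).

  | bbb => ab => b
  | baaababb => baababb => bababb => bbabb => aabb => abb => bb => a
  | aaabbabbb => aabbabbb => abbabbb => bbabbb => aabbb => abbb => bbb => ab => b
  | aabbb => abbb => bbb => ab => b

ab->b; bb->a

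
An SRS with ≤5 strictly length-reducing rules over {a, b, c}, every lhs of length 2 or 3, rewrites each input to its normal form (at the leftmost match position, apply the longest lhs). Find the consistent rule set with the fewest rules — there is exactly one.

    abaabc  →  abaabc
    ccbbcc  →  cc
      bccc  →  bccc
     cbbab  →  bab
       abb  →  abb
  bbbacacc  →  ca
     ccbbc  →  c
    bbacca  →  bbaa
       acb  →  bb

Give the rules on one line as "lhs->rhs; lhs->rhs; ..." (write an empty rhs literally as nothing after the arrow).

ac->b; acc->a; bbb->cc; cb->

  | abaabc
  | ccbbcc => cbcc => cc
  | bccc
  | cbbab => bab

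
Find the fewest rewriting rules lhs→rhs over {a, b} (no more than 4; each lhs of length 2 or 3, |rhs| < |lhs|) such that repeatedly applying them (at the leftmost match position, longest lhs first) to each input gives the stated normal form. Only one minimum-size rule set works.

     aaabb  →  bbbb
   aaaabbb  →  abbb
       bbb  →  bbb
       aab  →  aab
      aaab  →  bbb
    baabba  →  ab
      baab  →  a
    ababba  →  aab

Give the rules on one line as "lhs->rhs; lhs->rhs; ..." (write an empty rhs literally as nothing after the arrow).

aaa->bb; ba->b; bab->a; bba->a

  | aaabb => bbbb
  | aaaabbb => bbabbb => abbb
  | bbb
  | aab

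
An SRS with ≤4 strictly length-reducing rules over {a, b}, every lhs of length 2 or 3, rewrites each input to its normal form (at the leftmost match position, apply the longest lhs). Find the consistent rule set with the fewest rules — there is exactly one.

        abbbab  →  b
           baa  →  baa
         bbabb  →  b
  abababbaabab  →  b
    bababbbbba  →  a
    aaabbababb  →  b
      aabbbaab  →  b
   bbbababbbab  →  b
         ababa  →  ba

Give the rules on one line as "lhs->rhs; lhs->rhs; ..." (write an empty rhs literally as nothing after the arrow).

  | abbbab => bbbab => ab => b
  | baa
  | bbabb => bbbb => b
  | abababbaabab => babbaabab => bbbaabab => aabab => ab => b

ab->b; aba->; bbb->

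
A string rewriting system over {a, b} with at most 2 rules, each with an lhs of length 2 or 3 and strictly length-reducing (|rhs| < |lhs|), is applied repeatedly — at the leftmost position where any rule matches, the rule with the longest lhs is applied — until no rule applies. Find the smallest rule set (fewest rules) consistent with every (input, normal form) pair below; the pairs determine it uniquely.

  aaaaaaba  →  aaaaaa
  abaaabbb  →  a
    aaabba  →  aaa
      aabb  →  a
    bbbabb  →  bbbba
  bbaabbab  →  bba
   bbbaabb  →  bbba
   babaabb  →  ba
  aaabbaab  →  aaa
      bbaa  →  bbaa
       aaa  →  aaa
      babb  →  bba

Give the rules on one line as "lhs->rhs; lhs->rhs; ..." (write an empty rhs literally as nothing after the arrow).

ab->; abb->ba

  | aaaaaaba => aaaaaa
  | abaaabbb => aaabbb => aabab => aab => a
  | aaabba => aabaa => aaa
  | aabb => aba => a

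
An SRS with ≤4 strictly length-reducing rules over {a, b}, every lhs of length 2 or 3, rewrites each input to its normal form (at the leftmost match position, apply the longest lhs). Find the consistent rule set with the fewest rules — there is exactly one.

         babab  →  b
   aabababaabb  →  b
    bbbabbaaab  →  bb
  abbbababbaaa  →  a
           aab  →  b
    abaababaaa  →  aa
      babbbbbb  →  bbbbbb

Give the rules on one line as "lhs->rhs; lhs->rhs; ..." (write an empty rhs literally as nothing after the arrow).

  | babab => bab => b
  | aabababaabb => abababaabb => bababaabb => babaabb => baabb => abb => ab => b
  | bbbabbaaab => bbbbaaab => bbbaab => bbab => bb
  | abbbababbaaa => abbababbaaa => abababbaaa => bababbaaa => babbaaa => bbaaa => baa => a

ab->b; abb->ab; ba->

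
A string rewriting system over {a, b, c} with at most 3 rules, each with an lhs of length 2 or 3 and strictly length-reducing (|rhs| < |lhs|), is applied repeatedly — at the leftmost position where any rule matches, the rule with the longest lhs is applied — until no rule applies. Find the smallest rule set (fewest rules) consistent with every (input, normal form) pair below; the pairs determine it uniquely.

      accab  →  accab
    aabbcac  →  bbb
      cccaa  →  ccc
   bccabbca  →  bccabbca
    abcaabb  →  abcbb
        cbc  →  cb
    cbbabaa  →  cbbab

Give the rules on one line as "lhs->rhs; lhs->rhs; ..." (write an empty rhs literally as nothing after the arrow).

aa->; cac->b; cbc->cb

  | accab
  | aabbcac => bbcac => bbb
  | cccaa => ccc
  | bccabbca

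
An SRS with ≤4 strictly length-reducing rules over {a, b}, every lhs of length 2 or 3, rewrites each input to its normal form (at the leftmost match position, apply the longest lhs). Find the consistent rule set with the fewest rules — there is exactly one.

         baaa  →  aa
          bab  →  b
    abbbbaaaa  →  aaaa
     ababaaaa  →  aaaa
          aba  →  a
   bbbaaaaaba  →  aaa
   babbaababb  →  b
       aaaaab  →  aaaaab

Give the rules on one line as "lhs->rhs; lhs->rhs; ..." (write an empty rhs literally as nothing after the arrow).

abb->ab; ba->; bb->b; bba->b

  | baaa => aa
  | bab => b
  | abbbbaaaa => abbbaaaa => abbaaaa => abaaaa => aaaa
  | ababaaaa => abaaaa => aaaa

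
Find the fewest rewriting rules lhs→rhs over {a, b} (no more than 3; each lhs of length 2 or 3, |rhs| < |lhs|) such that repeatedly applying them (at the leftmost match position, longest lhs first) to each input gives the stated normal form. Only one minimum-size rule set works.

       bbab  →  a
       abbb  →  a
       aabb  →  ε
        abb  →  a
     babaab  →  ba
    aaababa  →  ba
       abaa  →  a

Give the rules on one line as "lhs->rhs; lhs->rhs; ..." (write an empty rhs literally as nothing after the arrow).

aa->; ab->a; bb->

  | bbab => ab => a
  | abbb => abb => ab => a
  | aabb => bb => ε
  | abb => ab => a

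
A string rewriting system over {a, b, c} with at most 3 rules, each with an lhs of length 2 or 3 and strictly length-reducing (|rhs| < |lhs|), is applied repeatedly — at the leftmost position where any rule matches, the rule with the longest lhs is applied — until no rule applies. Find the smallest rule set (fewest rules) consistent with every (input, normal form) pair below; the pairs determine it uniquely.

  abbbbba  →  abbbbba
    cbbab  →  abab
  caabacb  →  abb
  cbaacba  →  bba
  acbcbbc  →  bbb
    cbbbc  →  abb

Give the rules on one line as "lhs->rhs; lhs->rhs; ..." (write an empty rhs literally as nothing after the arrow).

  | abbbbba
  | cbbab => abab
  | caabacb => cbbacb => abacb => abaa => abb
  | cbaacba => aaacba => bacba => baaa => bba

aa->b; bc->b; cb->a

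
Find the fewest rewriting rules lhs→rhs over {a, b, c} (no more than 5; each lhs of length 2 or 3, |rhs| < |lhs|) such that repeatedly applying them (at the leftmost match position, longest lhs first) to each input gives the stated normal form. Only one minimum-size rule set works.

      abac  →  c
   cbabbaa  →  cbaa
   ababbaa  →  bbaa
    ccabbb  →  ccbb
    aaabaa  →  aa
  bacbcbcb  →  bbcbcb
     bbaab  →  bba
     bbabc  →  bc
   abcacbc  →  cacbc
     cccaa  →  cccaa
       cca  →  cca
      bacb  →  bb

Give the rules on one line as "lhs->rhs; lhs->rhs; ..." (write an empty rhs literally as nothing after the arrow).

  | abac => abc => c
  | cbabbaa => cbaa
  | ababbaa => abbbaa => bbaa
  | ccabbb => ccbb

ab->; aba->ab; bab->; bac->b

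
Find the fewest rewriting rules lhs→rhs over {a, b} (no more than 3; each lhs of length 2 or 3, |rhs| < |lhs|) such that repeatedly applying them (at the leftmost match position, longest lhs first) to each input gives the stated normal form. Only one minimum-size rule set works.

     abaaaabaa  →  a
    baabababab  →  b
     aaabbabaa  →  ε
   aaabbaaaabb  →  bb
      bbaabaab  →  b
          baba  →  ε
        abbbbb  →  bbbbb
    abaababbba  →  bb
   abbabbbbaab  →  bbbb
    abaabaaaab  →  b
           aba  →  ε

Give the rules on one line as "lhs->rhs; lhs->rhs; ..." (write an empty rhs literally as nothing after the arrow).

  | abaaaabaa => baaaabaa => aaabaa => aabaa => abaa => baa => a
  | baabababab => abababab => bababab => babab => bab => b
  | aaabbabaa => aabbabaa => abbabaa => bbabaa => bbaa => ba => ε
  | aaabbaaaabb => aabbaaaabb => abbaaaabb => bbaaaabb => baaabb => aabb => abb => bb

ab->b; ba->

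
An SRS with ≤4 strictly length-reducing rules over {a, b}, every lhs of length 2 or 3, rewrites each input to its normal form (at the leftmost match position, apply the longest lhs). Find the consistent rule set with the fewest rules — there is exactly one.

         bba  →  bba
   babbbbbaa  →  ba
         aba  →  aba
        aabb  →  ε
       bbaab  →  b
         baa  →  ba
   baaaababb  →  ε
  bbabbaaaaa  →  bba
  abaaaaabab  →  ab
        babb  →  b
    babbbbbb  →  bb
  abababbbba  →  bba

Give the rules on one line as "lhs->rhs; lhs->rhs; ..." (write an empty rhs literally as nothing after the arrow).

  | bba
  | babbbbbaa => bbbbaa => baa => ba
  | aba
  | aabb => abb => ε

aa->a; abb->; bab->; bbb->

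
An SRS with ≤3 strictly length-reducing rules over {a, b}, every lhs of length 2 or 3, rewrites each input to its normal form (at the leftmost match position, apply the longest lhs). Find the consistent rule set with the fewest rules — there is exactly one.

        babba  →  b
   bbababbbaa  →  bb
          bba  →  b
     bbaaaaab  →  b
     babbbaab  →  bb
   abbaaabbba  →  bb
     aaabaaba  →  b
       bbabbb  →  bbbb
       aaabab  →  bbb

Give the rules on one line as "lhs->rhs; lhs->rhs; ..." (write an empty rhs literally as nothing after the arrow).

ab->b; aba->bb; ba->

  | babba => bba => b
  | bbababbbaa => bbabbbaa => bbbbaa => bbba => bb
  | bba => b
  | bbaaaaab => baaaab => aaab => aab => ab => b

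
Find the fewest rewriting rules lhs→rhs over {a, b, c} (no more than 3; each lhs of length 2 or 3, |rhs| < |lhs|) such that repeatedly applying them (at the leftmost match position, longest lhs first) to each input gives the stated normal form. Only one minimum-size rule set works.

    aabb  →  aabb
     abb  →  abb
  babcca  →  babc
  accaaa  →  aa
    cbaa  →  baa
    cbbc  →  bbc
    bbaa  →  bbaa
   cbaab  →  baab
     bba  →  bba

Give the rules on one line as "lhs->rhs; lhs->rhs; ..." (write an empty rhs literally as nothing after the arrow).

ca->; cb->b

  | aabb
  | abb
  | babcca => babc
  | accaaa => acaa => aa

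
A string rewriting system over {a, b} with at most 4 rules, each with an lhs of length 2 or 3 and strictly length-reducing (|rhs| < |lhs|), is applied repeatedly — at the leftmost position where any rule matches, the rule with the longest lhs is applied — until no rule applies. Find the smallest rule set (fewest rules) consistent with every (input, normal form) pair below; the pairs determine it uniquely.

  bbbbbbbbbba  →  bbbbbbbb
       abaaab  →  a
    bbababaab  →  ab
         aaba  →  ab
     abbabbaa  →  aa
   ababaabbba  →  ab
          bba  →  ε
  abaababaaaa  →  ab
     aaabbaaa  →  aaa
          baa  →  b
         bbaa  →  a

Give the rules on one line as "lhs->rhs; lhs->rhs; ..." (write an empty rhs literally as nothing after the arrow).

  | bbbbbbbbbba => bbbbbbbb
  | abaaab => abaab => abab => a
  | bbababaab => babaab => aab => ab
  | aaba => aba => ab

aab->ab; ba->b; bab->; bba->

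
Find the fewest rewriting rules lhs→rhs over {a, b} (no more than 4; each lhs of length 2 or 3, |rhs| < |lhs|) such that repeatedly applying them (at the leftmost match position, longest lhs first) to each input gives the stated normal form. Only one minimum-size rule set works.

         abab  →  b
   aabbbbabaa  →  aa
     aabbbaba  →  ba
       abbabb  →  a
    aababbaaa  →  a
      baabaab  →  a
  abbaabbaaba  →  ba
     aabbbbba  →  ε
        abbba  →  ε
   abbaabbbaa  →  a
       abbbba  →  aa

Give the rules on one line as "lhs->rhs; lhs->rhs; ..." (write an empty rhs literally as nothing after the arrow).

  | abab => b
  | aabbbbabaa => abbbbabaa => bbbbabaa => abbabaa => bbabaa => aabaa => aa
  | aabbbaba => abbbaba => bbbaba => ababa => ba
  | abbabb => bbabb => aabb => abb => bb => a

aaa->; ab->b; aba->; bb->a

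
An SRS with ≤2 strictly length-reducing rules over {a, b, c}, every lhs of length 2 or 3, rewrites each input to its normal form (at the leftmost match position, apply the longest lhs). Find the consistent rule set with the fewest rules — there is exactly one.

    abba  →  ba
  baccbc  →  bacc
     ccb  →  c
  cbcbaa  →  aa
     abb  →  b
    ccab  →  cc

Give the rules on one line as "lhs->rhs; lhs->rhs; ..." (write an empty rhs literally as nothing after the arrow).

ab->; cb->

  | abba => ba
  | baccbc => bacc
  | ccb => c
  | cbcbaa => cbaa => aa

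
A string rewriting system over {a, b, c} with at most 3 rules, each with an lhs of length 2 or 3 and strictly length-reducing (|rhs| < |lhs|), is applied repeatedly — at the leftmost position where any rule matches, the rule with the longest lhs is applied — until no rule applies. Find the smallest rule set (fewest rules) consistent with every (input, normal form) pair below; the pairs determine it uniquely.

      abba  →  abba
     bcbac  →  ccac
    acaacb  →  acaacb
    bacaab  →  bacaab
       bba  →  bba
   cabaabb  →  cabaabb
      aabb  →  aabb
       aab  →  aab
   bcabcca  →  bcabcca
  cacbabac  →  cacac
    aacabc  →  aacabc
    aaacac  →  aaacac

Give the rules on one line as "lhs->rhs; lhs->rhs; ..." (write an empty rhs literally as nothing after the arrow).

bab->; bcb->cc

  | abba
  | bcbac => ccac
  | acaacb
  | bacaab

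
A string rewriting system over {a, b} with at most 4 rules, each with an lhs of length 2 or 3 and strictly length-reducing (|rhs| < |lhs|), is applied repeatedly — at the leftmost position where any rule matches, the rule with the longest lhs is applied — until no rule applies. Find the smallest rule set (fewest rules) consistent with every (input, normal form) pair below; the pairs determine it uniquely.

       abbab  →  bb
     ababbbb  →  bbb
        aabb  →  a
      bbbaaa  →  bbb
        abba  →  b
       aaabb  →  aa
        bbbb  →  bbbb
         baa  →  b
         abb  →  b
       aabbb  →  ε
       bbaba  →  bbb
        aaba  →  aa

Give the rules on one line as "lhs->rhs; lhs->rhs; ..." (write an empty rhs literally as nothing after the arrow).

ab->; abb->ba; ba->b

  | abbab => baab => bab => bb
  | ababbbb => abbbb => babb => bbb
  | aabb => aba => a
  | bbbaaa => bbbaa => bbba => bbb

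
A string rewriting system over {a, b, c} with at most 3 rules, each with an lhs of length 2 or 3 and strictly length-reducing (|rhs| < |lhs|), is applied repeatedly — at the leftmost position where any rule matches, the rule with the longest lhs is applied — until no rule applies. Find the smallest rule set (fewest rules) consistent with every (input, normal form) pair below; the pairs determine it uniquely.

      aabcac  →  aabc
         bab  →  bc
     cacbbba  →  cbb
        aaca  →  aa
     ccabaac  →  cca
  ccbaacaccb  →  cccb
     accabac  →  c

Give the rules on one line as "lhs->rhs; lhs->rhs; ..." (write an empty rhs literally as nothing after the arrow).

  | aabcac => aabc
  | bab => bc
  | cacbbba => cbbba => cbb
  | aaca => aa

ac->; ba->; bab->bc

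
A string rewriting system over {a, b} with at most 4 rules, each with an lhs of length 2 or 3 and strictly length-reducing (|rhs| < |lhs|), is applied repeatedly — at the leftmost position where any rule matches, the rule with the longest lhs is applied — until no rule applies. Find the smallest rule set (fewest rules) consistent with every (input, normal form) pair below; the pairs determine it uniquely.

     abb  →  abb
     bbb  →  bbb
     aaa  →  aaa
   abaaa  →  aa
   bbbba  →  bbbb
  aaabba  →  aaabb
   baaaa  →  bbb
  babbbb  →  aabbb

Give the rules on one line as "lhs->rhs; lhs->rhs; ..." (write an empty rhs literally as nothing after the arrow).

aba->; ba->b; baa->bb; bab->aa

  | abb
  | bbb
  | aaa
  | abaaa => aa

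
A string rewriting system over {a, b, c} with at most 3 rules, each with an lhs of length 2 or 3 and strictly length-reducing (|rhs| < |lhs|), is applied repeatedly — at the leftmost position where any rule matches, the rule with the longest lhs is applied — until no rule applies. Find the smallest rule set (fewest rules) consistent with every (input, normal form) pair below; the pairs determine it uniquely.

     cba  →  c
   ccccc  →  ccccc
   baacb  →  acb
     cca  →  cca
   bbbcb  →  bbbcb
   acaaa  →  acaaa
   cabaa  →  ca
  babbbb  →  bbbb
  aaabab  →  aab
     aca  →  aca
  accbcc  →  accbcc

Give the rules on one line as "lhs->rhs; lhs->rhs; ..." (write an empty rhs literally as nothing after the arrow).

  | cba => c
  | ccccc
  | baacb => acb
  | cca

aba->; ba->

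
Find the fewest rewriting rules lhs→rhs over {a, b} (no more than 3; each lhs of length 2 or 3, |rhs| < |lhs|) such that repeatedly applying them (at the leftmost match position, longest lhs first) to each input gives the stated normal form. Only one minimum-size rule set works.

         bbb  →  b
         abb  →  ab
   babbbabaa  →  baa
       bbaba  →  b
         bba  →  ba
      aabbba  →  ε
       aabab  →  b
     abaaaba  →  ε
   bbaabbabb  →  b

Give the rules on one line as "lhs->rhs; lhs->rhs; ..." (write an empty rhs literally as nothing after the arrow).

  | bbb => bb => b
  | abb => ab
  | babbbabaa => babbabaa => bababaa => bbaa => baa
  | bbaba => baba => b

aab->ab; aba->; bb->b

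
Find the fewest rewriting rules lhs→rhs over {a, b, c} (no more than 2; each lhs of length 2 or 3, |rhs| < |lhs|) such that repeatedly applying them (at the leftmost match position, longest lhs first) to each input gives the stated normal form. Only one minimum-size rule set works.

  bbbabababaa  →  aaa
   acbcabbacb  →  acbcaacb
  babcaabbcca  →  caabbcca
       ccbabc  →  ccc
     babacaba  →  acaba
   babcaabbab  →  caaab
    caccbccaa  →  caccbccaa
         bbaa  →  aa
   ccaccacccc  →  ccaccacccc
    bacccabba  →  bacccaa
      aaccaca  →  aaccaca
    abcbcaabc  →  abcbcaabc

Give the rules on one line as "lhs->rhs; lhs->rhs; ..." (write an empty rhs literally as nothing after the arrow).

bab->; bba->a

  | bbbabababaa => babababaa => ababaa => aaa
  | acbcabbacb => acbcaacb
  | babcaabbcca => caabbcca
  | ccbabc => ccc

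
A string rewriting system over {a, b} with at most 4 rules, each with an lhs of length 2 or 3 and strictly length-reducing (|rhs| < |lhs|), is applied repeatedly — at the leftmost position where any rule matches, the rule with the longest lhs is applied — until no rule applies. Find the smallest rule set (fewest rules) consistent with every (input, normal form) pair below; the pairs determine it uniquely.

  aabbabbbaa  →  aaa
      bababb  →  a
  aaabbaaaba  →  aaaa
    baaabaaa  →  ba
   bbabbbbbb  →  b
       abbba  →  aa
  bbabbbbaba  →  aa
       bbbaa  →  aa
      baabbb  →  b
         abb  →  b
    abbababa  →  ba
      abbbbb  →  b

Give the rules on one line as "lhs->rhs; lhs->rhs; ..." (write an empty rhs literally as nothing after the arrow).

ab->; baa->b; bb->a

  | aabbabbbaa => ababbbaa => abbbaa => bbaa => aaa
  | bababb => babb => bb => a
  | aaabbaaaba => aabaaaba => aaaaba => aaaa
  | baaabaaa => babaaa => baaa => ba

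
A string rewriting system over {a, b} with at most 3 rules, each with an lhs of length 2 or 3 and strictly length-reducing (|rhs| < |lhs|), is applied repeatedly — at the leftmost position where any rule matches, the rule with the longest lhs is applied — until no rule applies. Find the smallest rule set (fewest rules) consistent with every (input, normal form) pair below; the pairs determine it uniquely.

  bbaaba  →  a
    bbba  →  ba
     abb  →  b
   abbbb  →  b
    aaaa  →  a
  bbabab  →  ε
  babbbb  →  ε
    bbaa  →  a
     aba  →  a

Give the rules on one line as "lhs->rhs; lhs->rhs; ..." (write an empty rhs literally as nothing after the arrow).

aa->a; ab->; bb->

  | bbaaba => aaba => aba => a
  | bbba => ba
  | abb => b
  | abbbb => bbb => b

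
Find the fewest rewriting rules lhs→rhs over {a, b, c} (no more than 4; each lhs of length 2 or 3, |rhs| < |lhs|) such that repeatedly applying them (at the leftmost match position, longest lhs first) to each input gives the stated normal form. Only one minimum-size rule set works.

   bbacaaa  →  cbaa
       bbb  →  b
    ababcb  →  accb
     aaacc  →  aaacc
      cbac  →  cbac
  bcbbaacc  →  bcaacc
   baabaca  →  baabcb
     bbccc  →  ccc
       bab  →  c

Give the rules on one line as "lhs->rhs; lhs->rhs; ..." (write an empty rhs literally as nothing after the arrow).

aca->cb; bab->c; bb->

  | bbacaaa => acaaa => cbaa
  | bbb => b
  | ababcb => accb
  | aaacc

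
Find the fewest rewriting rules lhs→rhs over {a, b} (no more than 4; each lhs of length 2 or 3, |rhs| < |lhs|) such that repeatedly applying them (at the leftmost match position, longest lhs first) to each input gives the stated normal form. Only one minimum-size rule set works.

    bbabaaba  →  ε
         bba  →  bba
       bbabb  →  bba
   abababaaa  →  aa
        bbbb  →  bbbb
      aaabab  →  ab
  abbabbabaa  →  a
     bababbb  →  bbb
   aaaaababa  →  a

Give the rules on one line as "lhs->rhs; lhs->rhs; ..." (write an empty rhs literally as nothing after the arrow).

aaa->ab; abb->; baa->; bab->ba

  | bbabaaba => bbaaaba => baba => baa => ε
  | bba
  | bbabb => bbab => bba
  | abababaaa => abaabaaa => abaaa => aa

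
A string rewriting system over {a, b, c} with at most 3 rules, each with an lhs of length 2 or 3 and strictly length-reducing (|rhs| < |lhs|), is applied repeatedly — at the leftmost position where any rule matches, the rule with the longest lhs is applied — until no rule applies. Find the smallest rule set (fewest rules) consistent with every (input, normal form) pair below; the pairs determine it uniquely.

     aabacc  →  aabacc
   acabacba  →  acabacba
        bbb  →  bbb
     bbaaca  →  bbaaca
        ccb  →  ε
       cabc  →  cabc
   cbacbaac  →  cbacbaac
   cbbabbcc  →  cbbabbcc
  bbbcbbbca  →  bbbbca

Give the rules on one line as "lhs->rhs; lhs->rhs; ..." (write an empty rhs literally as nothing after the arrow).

bcb->; ccb->

  | aabacc
  | acabacba
  | bbb
  | bbaaca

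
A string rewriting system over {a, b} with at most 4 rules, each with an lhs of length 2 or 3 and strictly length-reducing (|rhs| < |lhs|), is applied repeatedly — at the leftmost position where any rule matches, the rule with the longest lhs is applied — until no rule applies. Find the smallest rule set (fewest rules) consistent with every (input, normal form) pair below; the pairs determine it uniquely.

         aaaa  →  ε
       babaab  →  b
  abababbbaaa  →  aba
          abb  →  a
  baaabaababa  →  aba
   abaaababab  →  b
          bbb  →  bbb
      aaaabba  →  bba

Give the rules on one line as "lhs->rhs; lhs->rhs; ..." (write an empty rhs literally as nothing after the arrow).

  | aaaa => aa => ε
  | babaab => abaab => abab => aab => b
  | abababbbaaa => aababbbaaa => babbbaaa => abbbaaa => abaaa => abaa => aba
  | abb => a

aa->; abb->a; baa->ba; bab->ab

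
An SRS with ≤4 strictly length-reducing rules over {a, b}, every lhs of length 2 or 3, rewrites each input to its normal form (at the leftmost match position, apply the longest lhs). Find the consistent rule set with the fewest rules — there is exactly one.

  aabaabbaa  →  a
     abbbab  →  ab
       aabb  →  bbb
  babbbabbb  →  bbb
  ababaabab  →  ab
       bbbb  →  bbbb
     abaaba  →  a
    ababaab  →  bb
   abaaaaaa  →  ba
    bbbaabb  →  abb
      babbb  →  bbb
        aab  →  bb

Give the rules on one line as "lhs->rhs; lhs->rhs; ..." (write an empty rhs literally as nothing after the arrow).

aa->b; baa->a; bab->b; bba->a

  | aabaabbaa => bbaabbaa => aabbaa => bbbaa => baa => a
  | abbbab => abab => ab
  | aabb => bbb
  | babbbabbb => bbbabbb => babbb => bbb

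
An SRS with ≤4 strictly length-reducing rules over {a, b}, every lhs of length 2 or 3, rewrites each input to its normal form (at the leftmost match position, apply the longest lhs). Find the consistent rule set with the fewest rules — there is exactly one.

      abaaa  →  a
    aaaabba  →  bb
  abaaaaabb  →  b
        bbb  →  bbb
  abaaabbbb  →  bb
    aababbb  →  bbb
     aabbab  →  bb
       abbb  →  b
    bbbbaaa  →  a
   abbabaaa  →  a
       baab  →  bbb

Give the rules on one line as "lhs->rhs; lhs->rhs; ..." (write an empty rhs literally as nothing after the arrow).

aa->b; abb->; bba->

  | abaaa => abba => a
  | aaaabba => baabba => bbbba => bb
  | abaaaaabb => abbaaabb => aaabb => babb => b
  | bbb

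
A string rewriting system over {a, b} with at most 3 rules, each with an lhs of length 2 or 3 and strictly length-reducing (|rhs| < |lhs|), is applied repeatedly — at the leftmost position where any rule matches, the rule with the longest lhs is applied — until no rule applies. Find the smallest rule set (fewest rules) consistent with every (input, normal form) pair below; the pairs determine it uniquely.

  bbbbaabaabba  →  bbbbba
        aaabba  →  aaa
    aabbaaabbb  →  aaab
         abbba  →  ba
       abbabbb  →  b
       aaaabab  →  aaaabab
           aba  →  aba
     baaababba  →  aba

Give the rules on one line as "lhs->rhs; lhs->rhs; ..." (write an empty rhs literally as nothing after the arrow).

  | bbbbaabaabba => bbbbaabba => bbbbba
  | aaabba => aaa
  | aabbaaabbb => aaaabbb => aaab
  | abbba => ba

abb->; baa->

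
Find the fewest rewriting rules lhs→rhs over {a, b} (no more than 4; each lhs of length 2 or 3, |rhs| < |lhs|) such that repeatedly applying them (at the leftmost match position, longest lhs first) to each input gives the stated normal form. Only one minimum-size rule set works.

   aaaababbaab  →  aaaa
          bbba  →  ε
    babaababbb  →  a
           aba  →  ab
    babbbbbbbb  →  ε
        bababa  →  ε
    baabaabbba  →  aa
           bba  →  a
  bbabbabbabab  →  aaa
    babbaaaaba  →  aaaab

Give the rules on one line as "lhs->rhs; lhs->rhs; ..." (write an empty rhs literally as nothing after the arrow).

  | aaaababbaab => aaaabbbaab => aaaabaab => aaaabab => aaaabb => aaaa
  | bbba => ba => ε
  | babaababbb => baababbb => ababbb => abbbb => abb => a
  | aba => ab

aba->ab; ba->; bb->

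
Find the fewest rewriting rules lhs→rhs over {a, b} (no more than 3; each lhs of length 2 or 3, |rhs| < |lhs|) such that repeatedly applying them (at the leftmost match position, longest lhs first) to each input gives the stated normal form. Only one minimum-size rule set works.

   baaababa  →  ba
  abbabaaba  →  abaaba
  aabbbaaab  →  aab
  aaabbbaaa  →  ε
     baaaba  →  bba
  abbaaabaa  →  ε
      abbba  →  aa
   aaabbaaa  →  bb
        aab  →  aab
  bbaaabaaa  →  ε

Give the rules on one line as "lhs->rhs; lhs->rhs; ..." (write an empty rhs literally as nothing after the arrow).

  | baaababa => bbaba => ba
  | abbabaaba => abaaba
  | aabbbaaab => aaaaab => aab
  | aaabbbaaa => bbbaaa => aaa => ε

aaa->; bab->; bbb->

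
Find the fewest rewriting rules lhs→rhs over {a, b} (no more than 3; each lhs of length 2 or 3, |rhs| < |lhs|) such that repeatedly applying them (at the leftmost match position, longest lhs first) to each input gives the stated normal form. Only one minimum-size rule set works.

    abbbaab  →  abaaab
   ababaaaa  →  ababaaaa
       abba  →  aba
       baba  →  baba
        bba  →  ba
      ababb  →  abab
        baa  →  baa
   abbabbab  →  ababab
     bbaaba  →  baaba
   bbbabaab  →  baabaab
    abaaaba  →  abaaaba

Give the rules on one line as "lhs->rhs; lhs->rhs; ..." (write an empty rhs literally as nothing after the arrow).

  | abbbaab => abaaab
  | ababaaaa
  | abba => aba
  | baba

bb->b; bbb->ba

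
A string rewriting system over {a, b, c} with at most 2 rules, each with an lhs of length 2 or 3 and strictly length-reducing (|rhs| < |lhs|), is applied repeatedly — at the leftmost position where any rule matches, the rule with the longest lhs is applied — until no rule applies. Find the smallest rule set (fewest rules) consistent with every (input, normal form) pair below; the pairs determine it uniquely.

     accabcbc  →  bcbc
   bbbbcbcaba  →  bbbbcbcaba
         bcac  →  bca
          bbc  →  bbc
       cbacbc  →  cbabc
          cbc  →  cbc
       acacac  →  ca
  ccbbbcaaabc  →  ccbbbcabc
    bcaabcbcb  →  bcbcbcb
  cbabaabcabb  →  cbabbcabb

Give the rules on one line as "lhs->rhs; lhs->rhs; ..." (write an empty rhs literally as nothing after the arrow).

  | accabcbc => acabcbc => aabcbc => bcbc
  | bbbbcbcaba
  | bcac => bca
  | bbc

aa->; ac->a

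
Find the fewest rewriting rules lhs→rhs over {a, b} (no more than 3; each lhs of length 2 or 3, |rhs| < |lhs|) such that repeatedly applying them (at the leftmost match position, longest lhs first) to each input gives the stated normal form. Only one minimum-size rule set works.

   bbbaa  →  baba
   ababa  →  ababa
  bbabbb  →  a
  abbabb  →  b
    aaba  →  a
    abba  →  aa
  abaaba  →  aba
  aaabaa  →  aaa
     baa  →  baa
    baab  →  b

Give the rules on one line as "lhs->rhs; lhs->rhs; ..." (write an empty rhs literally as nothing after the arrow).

aab->; abb->a; bba->ab

  | bbbaa => baba
  | ababa
  | bbabbb => abbbb => abb => a
  | abbabb => aabb => b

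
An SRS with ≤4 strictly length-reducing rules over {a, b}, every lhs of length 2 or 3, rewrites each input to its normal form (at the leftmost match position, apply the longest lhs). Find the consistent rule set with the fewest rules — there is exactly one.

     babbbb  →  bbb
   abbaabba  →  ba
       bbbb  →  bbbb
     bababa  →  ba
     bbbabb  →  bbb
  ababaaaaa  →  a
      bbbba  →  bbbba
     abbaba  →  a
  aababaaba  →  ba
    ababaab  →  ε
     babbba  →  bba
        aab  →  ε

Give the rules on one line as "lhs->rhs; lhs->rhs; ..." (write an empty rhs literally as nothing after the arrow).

aa->a; ab->; aba->ba; bab->

  | babbbb => bbb
  | abbaabba => baabba => babba => ba
  | bbbb
  | bababa => aba => ba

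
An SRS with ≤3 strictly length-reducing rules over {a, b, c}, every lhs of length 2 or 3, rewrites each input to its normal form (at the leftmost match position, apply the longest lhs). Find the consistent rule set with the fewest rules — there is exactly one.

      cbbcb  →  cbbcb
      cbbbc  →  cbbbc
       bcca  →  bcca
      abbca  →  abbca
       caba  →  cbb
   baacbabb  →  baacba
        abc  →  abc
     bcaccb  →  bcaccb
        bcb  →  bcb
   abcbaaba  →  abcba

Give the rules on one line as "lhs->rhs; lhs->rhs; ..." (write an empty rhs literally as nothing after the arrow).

aba->bb; bab->ba

  | cbbcb
  | cbbbc
  | bcca
  | abbca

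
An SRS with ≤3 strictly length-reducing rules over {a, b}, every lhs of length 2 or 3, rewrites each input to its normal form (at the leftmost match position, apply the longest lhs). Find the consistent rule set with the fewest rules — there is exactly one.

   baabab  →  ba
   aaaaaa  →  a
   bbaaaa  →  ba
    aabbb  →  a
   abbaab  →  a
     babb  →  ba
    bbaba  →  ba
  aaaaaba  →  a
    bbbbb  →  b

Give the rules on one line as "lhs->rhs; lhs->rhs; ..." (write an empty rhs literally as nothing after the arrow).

  | baabab => babab => baab => bab => ba
  | aaaaaa => aaaaa => aaaa => aaa => aa => a
  | bbaaaa => baaaa => baaa => baa => ba
  | aabbb => abbb => abb => ab => a

aa->a; ab->a; bb->b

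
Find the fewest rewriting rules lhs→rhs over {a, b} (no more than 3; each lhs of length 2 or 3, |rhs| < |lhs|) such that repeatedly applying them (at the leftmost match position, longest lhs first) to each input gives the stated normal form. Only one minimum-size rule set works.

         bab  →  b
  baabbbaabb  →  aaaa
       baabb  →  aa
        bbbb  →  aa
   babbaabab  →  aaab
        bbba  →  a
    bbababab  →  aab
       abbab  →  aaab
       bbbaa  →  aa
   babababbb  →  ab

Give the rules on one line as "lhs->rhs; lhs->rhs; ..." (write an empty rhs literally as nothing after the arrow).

ba->; bb->a

  | bab => b
  | baabbbaabb => abbbaabb => aabaabb => aaabb => aaaa
  | baabb => abb => aa
  | bbbb => abb => aa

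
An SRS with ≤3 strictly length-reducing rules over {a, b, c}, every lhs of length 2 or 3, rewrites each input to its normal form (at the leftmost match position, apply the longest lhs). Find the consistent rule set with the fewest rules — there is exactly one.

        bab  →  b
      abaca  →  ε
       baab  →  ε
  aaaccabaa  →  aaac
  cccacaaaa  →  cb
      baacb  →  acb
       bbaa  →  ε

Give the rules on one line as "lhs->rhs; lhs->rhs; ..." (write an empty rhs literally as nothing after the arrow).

  | bab => b
  | abaca => aca => ab => ε
  | baab => ab => ε
  | aaaccabaa => aaacbbaa => aaacba => aaac

ab->; ba->; ca->b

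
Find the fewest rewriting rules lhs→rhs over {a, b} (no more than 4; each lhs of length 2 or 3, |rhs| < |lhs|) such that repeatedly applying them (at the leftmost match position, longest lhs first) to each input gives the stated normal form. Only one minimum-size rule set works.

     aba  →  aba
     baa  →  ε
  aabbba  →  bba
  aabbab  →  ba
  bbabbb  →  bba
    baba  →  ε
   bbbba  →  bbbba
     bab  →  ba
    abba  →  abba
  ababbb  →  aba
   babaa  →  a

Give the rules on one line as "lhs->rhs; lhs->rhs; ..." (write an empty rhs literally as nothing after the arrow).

  | aba
  | baa => ε
  | aabbba => bba
  | aabbab => bab => ba

aab->; baa->; bab->ba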